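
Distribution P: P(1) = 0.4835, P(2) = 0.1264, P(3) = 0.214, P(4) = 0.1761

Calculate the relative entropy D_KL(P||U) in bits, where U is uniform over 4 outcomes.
0.1987 bits

U(i) = 1/4 for all i

D_KL(P||U) = Σ P(x) log₂(P(x) / (1/4))
           = Σ P(x) log₂(P(x)) + log₂(4)
           = log₂(4) - H(P)

H(P) = -Σ P(x) log₂(P(x)):
  -P(1)·log₂(P(1)) = -(0.4835)·log₂(0.4835) = 0.50691
  -P(2)·log₂(P(2)) = -(0.1264)·log₂(0.1264) = 0.37717
  -P(3)·log₂(P(3)) = -(0.214)·log₂(0.214) = 0.47600
  -P(4)·log₂(P(4)) = -(0.1761)·log₂(0.1761) = 0.44122
H(P) = 0.50691 + 0.37717 + 0.47600 + 0.44122 = 1.80130 bits

log₂(4) = 2.00000 bits

D_KL(P||U) = 2.00000 - 1.80130 = 0.19870 ≈ 0.1987 bits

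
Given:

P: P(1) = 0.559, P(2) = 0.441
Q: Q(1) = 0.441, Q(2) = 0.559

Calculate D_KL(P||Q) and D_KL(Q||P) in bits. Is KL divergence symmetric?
D_KL(P||Q) = 0.0404 bits, D_KL(Q||P) = 0.0404 bits. The two values coincide for this particular pair, but no — KL divergence is not symmetric in general.

D_KL(P||Q) = Σ P(x) log₂(P(x)/Q(x))

Computing term by term:
  P(1)·log₂(P(1)/Q(1)) = 0.559·log₂(0.559/0.441) = 0.19122
  P(2)·log₂(P(2)/Q(2)) = 0.441·log₂(0.441/0.559) = -0.15085

D_KL(P||Q) = 0.19122 - 0.15085 = 0.04037 ≈ 0.0404 bits

D_KL(Q||P) = Σ Q(x) log₂(Q(x)/P(x))

Computing term by term:
  Q(1)·log₂(Q(1)/P(1)) = 0.441·log₂(0.441/0.559) = -0.15085
  Q(2)·log₂(Q(2)/P(2)) = 0.559·log₂(0.559/0.441) = 0.19122

D_KL(Q||P) = -0.15085 + 0.19122 = 0.04037 ≈ 0.0404 bits

These ARE equal here. Q is P with outcomes relabeled (Q(1) = P(2), Q(2) = P(1)) by a relabeling that is its own inverse, so the two sums contain exactly the same terms in a different order. This is a special case — KL divergence is not symmetric in general: D_KL(P||Q) ≠ D_KL(Q||P) for most P, Q.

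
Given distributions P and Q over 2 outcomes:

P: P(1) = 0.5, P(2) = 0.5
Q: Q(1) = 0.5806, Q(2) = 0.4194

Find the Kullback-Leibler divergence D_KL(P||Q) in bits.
0.0190 bits

D_KL(P||Q) = Σ P(x) log₂(P(x)/Q(x))

Computing term by term:
  P(1)·log₂(P(1)/Q(1)) = 0.5·log₂(0.5/0.5806) = -0.10781
  P(2)·log₂(P(2)/Q(2)) = 0.5·log₂(0.5/0.4194) = 0.12680

D_KL(P||Q) = -0.10781 + 0.12680 = 0.01899 ≈ 0.0190 bits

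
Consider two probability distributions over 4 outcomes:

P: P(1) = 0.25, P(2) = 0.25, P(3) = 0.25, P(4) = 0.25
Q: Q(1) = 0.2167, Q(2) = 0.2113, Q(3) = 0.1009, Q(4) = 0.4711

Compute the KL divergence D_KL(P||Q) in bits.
0.2109 bits

D_KL(P||Q) = Σ P(x) log₂(P(x)/Q(x))

Computing term by term:
  P(1)·log₂(P(1)/Q(1)) = 0.25·log₂(0.25/0.2167) = 0.05156
  P(2)·log₂(P(2)/Q(2)) = 0.25·log₂(0.25/0.2113) = 0.06066
  P(3)·log₂(P(3)/Q(3)) = 0.25·log₂(0.25/0.1009) = 0.32725
  P(4)·log₂(P(4)/Q(4)) = 0.25·log₂(0.25/0.4711) = -0.22853

D_KL(P||Q) = 0.05156 + 0.06066 + 0.32725 - 0.22853 = 0.21094 ≈ 0.2109 bits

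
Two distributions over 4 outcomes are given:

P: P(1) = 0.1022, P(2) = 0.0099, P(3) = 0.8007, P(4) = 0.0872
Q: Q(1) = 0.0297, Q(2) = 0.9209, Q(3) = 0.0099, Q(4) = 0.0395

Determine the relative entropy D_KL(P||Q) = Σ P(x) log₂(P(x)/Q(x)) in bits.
5.2917 bits

D_KL(P||Q) = Σ P(x) log₂(P(x)/Q(x))

Computing term by term:
  P(1)·log₂(P(1)/Q(1)) = 0.1022·log₂(0.1022/0.0297) = 0.18221
  P(2)·log₂(P(2)/Q(2)) = 0.0099·log₂(0.0099/0.9209) = -0.06474
  P(3)·log₂(P(3)/Q(3)) = 0.8007·log₂(0.8007/0.0099) = 5.07459
  P(4)·log₂(P(4)/Q(4)) = 0.0872·log₂(0.0872/0.0395) = 0.09962

D_KL(P||Q) = 0.18221 - 0.06474 + 5.07459 + 0.09962 = 5.29168 ≈ 5.2917 bits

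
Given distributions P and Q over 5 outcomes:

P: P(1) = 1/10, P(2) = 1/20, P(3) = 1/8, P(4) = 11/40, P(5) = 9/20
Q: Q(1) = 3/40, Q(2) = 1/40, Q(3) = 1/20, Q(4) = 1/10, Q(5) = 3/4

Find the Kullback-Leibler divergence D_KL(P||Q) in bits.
0.3265 bits

D_KL(P||Q) = Σ P(x) log₂(P(x)/Q(x))

Computing term by term:
  P(1)·log₂(P(1)/Q(1)) = (1/10)·log₂((1/10)/(3/40)) = 0.04150
  P(2)·log₂(P(2)/Q(2)) = (1/20)·log₂((1/20)/(1/40)) = 0.05000
  P(3)·log₂(P(3)/Q(3)) = (1/8)·log₂((1/8)/(1/20)) = 0.16524
  P(4)·log₂(P(4)/Q(4)) = (11/40)·log₂((11/40)/(1/10)) = 0.40134
  P(5)·log₂(P(5)/Q(5)) = (9/20)·log₂((9/20)/(3/4)) = -0.33163

D_KL(P||Q) = 0.04150 + 0.05000 + 0.16524 + 0.40134 - 0.33163 = 0.32645 ≈ 0.3265 bits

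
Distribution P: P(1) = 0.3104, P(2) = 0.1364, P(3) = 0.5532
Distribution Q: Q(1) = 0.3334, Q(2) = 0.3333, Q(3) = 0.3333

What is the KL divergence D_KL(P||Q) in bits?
0.1966 bits

D_KL(P||Q) = Σ P(x) log₂(P(x)/Q(x))

Computing term by term:
  P(1)·log₂(P(1)/Q(1)) = 0.3104·log₂(0.3104/0.3334) = -0.03201
  P(2)·log₂(P(2)/Q(2)) = 0.1364·log₂(0.1364/0.3333) = -0.17582
  P(3)·log₂(P(3)/Q(3)) = 0.5532·log₂(0.5532/0.3333) = 0.40438

D_KL(P||Q) = -0.03201 - 0.17582 + 0.40438 = 0.19655 ≈ 0.1966 bits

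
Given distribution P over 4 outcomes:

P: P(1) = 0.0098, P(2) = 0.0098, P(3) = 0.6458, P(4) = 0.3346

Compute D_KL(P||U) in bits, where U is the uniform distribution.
0.9333 bits

U(i) = 1/4 for all i

D_KL(P||U) = Σ P(x) log₂(P(x) / (1/4))
           = Σ P(x) log₂(P(x)) + log₂(4)
           = log₂(4) - H(P)

H(P) = -Σ P(x) log₂(P(x)):
  -P(1)·log₂(P(1)) = -(0.0098)·log₂(0.0098) = 0.06540
  -P(2)·log₂(P(2)) = -(0.0098)·log₂(0.0098) = 0.06540
  -P(3)·log₂(P(3)) = -(0.6458)·log₂(0.6458) = 0.40740
  -P(4)·log₂(P(4)) = -(0.3346)·log₂(0.3346) = 0.52850
H(P) = 0.06540 + 0.06540 + 0.40740 + 0.52850 = 1.06670 bits

log₂(4) = 2.00000 bits

D_KL(P||U) = 2.00000 - 1.06670 = 0.93330 ≈ 0.9333 bits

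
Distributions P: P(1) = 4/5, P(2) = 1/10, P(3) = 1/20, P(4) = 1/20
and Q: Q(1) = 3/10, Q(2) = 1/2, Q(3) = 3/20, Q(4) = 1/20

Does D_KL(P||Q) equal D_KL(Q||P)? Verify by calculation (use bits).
D_KL(P||Q) = 0.8206 bits, D_KL(Q||P) = 0.9742 bits. No — D_KL(P||Q) ≠ D_KL(Q||P) for this pair.

D_KL(P||Q) = Σ P(x) log₂(P(x)/Q(x))

Computing term by term:
  P(1)·log₂(P(1)/Q(1)) = (4/5)·log₂((4/5)/(3/10)) = 1.13203
  P(2)·log₂(P(2)/Q(2)) = (1/10)·log₂((1/10)/(1/2)) = -0.23219
  P(3)·log₂(P(3)/Q(3)) = (1/20)·log₂((1/20)/(3/20)) = -0.07925
  P(4)·log₂(P(4)/Q(4)) = (1/20)·log₂((1/20)/(1/20)) = 0.00000

D_KL(P||Q) = 1.13203 - 0.23219 - 0.07925 + 0.00000 = 0.82059 ≈ 0.8206 bits

D_KL(Q||P) = Σ Q(x) log₂(Q(x)/P(x))

Computing term by term:
  Q(1)·log₂(Q(1)/P(1)) = (3/10)·log₂((3/10)/(4/5)) = -0.42451
  Q(2)·log₂(Q(2)/P(2)) = (1/2)·log₂((1/2)/(1/10)) = 1.16096
  Q(3)·log₂(Q(3)/P(3)) = (3/20)·log₂((3/20)/(1/20)) = 0.23774
  Q(4)·log₂(Q(4)/P(4)) = (1/20)·log₂((1/20)/(1/20)) = 0.00000

D_KL(Q||P) = -0.42451 + 1.16096 + 0.23774 + 0.00000 = 0.97419 ≈ 0.9742 bits

These are NOT equal (difference: 0.1536 bits). KL divergence is asymmetric: D_KL(P||Q) ≠ D_KL(Q||P) in general.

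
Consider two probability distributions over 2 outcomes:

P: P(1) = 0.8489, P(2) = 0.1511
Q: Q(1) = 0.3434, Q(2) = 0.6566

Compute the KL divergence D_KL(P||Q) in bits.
0.7882 bits

D_KL(P||Q) = Σ P(x) log₂(P(x)/Q(x))

Computing term by term:
  P(1)·log₂(P(1)/Q(1)) = 0.8489·log₂(0.8489/0.3434) = 1.10841
  P(2)·log₂(P(2)/Q(2)) = 0.1511·log₂(0.1511/0.6566) = -0.32026

D_KL(P||Q) = 1.10841 - 0.32026 = 0.78815 ≈ 0.7882 bits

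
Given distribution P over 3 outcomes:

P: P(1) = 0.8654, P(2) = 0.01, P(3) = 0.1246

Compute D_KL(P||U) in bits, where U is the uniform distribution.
0.9637 bits

U(i) = 1/3 for all i

D_KL(P||U) = Σ P(x) log₂(P(x) / (1/3))
           = Σ P(x) log₂(P(x)) + log₂(3)
           = log₂(3) - H(P)

H(P) = -Σ P(x) log₂(P(x)):
  -P(1)·log₂(P(1)) = -(0.8654)·log₂(0.8654) = 0.18049
  -P(2)·log₂(P(2)) = -(0.01)·log₂(0.01) = 0.06644
  -P(3)·log₂(P(3)) = -(0.1246)·log₂(0.1246) = 0.37438
H(P) = 0.18049 + 0.06644 + 0.37438 = 0.62131 bits

log₂(3) = 1.58496 bits

D_KL(P||U) = 1.58496 - 0.62131 = 0.96365 ≈ 0.9637 bits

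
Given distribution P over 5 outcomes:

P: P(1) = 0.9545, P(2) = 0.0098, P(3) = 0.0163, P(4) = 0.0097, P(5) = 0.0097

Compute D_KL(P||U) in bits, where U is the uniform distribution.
1.9659 bits

U(i) = 1/5 for all i

D_KL(P||U) = Σ P(x) log₂(P(x) / (1/5))
           = Σ P(x) log₂(P(x)) + log₂(5)
           = log₂(5) - H(P)

H(P) = -Σ P(x) log₂(P(x)):
  -P(1)·log₂(P(1)) = -(0.9545)·log₂(0.9545) = 0.06413
  -P(2)·log₂(P(2)) = -(0.0098)·log₂(0.0098) = 0.06540
  -P(3)·log₂(P(3)) = -(0.0163)·log₂(0.0163) = 0.09681
  -P(4)·log₂(P(4)) = -(0.0097)·log₂(0.0097) = 0.06487
  -P(5)·log₂(P(5)) = -(0.0097)·log₂(0.0097) = 0.06487
H(P) = 0.06413 + 0.06540 + 0.09681 + 0.06487 + 0.06487 = 0.35608 bits

log₂(5) = 2.32193 bits

D_KL(P||U) = 2.32193 - 0.35608 = 1.96585 ≈ 1.9659 bits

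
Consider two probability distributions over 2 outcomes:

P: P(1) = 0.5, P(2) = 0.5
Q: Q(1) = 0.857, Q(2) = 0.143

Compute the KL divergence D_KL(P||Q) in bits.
0.5143 bits

D_KL(P||Q) = Σ P(x) log₂(P(x)/Q(x))

Computing term by term:
  P(1)·log₂(P(1)/Q(1)) = 0.5·log₂(0.5/0.857) = -0.38868
  P(2)·log₂(P(2)/Q(2)) = 0.5·log₂(0.5/0.143) = 0.90296

D_KL(P||Q) = -0.38868 + 0.90296 = 0.51428 ≈ 0.5143 bits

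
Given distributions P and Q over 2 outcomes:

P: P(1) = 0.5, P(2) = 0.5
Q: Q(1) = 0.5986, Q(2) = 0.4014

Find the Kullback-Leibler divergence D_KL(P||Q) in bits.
0.0286 bits

D_KL(P||Q) = Σ P(x) log₂(P(x)/Q(x))

Computing term by term:
  P(1)·log₂(P(1)/Q(1)) = 0.5·log₂(0.5/0.5986) = -0.12983
  P(2)·log₂(P(2)/Q(2)) = 0.5·log₂(0.5/0.4014) = 0.15844

D_KL(P||Q) = -0.12983 + 0.15844 = 0.02861 ≈ 0.0286 bits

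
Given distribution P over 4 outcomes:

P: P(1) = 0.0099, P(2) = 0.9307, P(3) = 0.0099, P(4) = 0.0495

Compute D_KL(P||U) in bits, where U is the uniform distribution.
1.5571 bits

U(i) = 1/4 for all i

D_KL(P||U) = Σ P(x) log₂(P(x) / (1/4))
           = Σ P(x) log₂(P(x)) + log₂(4)
           = log₂(4) - H(P)

H(P) = -Σ P(x) log₂(P(x)):
  -P(1)·log₂(P(1)) = -(0.0099)·log₂(0.0099) = 0.06592
  -P(2)·log₂(P(2)) = -(0.9307)·log₂(0.9307) = 0.09643
  -P(3)·log₂(P(3)) = -(0.0099)·log₂(0.0099) = 0.06592
  -P(4)·log₂(P(4)) = -(0.0495)·log₂(0.0495) = 0.21465
H(P) = 0.06592 + 0.09643 + 0.06592 + 0.21465 = 0.44292 bits

log₂(4) = 2.00000 bits

D_KL(P||U) = 2.00000 - 0.44292 = 1.55708 ≈ 1.5571 bits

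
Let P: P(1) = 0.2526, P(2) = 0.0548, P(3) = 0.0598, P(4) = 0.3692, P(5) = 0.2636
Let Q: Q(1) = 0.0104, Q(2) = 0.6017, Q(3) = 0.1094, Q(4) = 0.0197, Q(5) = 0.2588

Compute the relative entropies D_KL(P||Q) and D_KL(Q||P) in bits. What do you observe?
D_KL(P||Q) = 2.4890 bits, D_KL(Q||P) = 2.0373 bits. The two directions give different values (D_KL(P||Q) exceeds D_KL(Q||P) by 0.4517 bits): KL divergence is asymmetric.

D_KL(P||Q) = Σ P(x) log₂(P(x)/Q(x))

Computing term by term:
  P(1)·log₂(P(1)/Q(1)) = 0.2526·log₂(0.2526/0.0104) = 1.16252
  P(2)·log₂(P(2)/Q(2)) = 0.0548·log₂(0.0548/0.6017) = -0.18943
  P(3)·log₂(P(3)/Q(3)) = 0.0598·log₂(0.0598/0.1094) = -0.05211
  P(4)·log₂(P(4)/Q(4)) = 0.3692·log₂(0.3692/0.0197) = 1.56103
  P(5)·log₂(P(5)/Q(5)) = 0.2636·log₂(0.2636/0.2588) = 0.00699

D_KL(P||Q) = 1.16252 - 0.18943 - 0.05211 + 1.56103 + 0.00699 = 2.48900 ≈ 2.4890 bits

D_KL(Q||P) = Σ Q(x) log₂(Q(x)/P(x))

Computing term by term:
  Q(1)·log₂(Q(1)/P(1)) = 0.0104·log₂(0.0104/0.2526) = -0.04786
  Q(2)·log₂(Q(2)/P(2)) = 0.6017·log₂(0.6017/0.0548) = 2.07995
  Q(3)·log₂(Q(3)/P(3)) = 0.1094·log₂(0.1094/0.0598) = 0.09533
  Q(4)·log₂(Q(4)/P(4)) = 0.0197·log₂(0.0197/0.3692) = -0.08329
  Q(5)·log₂(Q(5)/P(5)) = 0.2588·log₂(0.2588/0.2636) = -0.00686

D_KL(Q||P) = -0.04786 + 2.07995 + 0.09533 - 0.08329 - 0.00686 = 2.03727 ≈ 2.0373 bits

These are NOT equal (difference: 0.4517 bits). KL divergence is asymmetric: D_KL(P||Q) ≠ D_KL(Q||P) in general.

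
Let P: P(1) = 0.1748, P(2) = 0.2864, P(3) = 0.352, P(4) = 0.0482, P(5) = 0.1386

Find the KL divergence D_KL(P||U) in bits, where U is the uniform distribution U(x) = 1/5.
0.2292 bits

U(i) = 1/5 for all i

D_KL(P||U) = Σ P(x) log₂(P(x) / (1/5))
           = Σ P(x) log₂(P(x)) + log₂(5)
           = log₂(5) - H(P)

H(P) = -Σ P(x) log₂(P(x)):
  -P(1)·log₂(P(1)) = -(0.1748)·log₂(0.1748) = 0.43984
  -P(2)·log₂(P(2)) = -(0.2864)·log₂(0.2864) = 0.51664
  -P(3)·log₂(P(3)) = -(0.352)·log₂(0.352) = 0.53024
  -P(4)·log₂(P(4)) = -(0.0482)·log₂(0.0482) = 0.21087
  -P(5)·log₂(P(5)) = -(0.1386)·log₂(0.1386) = 0.39515
H(P) = 0.43984 + 0.51664 + 0.53024 + 0.21087 + 0.39515 = 2.09274 bits

log₂(5) = 2.32193 bits

D_KL(P||U) = 2.32193 - 2.09274 = 0.22919 ≈ 0.2292 bits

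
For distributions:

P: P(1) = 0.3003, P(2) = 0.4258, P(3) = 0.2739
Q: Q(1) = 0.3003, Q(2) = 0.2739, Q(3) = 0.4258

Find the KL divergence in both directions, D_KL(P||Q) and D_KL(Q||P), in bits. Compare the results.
D_KL(P||Q) = 0.0967 bits, D_KL(Q||P) = 0.0967 bits. The two directions give exactly the same value for this pair.

D_KL(P||Q) = Σ P(x) log₂(P(x)/Q(x))

Computing term by term:
  P(1)·log₂(P(1)/Q(1)) = 0.3003·log₂(0.3003/0.3003) = 0.00000
  P(2)·log₂(P(2)/Q(2)) = 0.4258·log₂(0.4258/0.2739) = 0.27103
  P(3)·log₂(P(3)/Q(3)) = 0.2739·log₂(0.2739/0.4258) = -0.17434

D_KL(P||Q) = 0.00000 + 0.27103 - 0.17434 = 0.09669 ≈ 0.0967 bits

D_KL(Q||P) = Σ Q(x) log₂(Q(x)/P(x))

Computing term by term:
  Q(1)·log₂(Q(1)/P(1)) = 0.3003·log₂(0.3003/0.3003) = 0.00000
  Q(2)·log₂(Q(2)/P(2)) = 0.2739·log₂(0.2739/0.4258) = -0.17434
  Q(3)·log₂(Q(3)/P(3)) = 0.4258·log₂(0.4258/0.2739) = 0.27103

D_KL(Q||P) = 0.00000 - 0.17434 + 0.27103 = 0.09669 ≈ 0.0967 bits

These ARE equal here. Q is P with outcomes relabeled (Q(2) = P(3), Q(3) = P(2)) by a relabeling that is its own inverse, so the two sums contain exactly the same terms in a different order. This is a special case — KL divergence is not symmetric in general: D_KL(P||Q) ≠ D_KL(Q||P) for most P, Q.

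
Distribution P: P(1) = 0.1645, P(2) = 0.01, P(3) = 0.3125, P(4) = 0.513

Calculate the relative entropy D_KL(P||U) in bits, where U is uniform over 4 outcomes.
0.4868 bits

U(i) = 1/4 for all i

D_KL(P||U) = Σ P(x) log₂(P(x) / (1/4))
           = Σ P(x) log₂(P(x)) + log₂(4)
           = log₂(4) - H(P)

H(P) = -Σ P(x) log₂(P(x)):
  -P(1)·log₂(P(1)) = -(0.1645)·log₂(0.1645) = 0.42833
  -P(2)·log₂(P(2)) = -(0.01)·log₂(0.01) = 0.06644
  -P(3)·log₂(P(3)) = -(0.3125)·log₂(0.3125) = 0.52440
  -P(4)·log₂(P(4)) = -(0.513)·log₂(0.513) = 0.49400
H(P) = 0.42833 + 0.06644 + 0.52440 + 0.49400 = 1.51317 bits

log₂(4) = 2.00000 bits

D_KL(P||U) = 2.00000 - 1.51317 = 0.48683 ≈ 0.4868 bits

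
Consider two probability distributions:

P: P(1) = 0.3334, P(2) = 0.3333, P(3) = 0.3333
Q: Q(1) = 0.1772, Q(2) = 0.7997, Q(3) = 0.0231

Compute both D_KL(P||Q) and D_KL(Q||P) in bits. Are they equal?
D_KL(P||Q) = 1.1667 bits, D_KL(Q||P) = 0.7592 bits. No, they are not equal.

D_KL(P||Q) = Σ P(x) log₂(P(x)/Q(x))

Computing term by term:
  P(1)·log₂(P(1)/Q(1)) = 0.3334·log₂(0.3334/0.1772) = 0.30402
  P(2)·log₂(P(2)/Q(2)) = 0.3333·log₂(0.3333/0.7997) = -0.42084
  P(3)·log₂(P(3)/Q(3)) = 0.3333·log₂(0.3333/0.0231) = 1.28349

D_KL(P||Q) = 0.30402 - 0.42084 + 1.28349 = 1.16667 ≈ 1.1667 bits

D_KL(Q||P) = Σ Q(x) log₂(Q(x)/P(x))

Computing term by term:
  Q(1)·log₂(Q(1)/P(1)) = 0.1772·log₂(0.1772/0.3334) = -0.16158
  Q(2)·log₂(Q(2)/P(2)) = 0.7997·log₂(0.7997/0.3333) = 1.00973
  Q(3)·log₂(Q(3)/P(3)) = 0.0231·log₂(0.0231/0.3333) = -0.08895

D_KL(Q||P) = -0.16158 + 1.00973 - 0.08895 = 0.75920 ≈ 0.7592 bits

These are NOT equal (difference: 0.4075 bits). KL divergence is asymmetric: D_KL(P||Q) ≠ D_KL(Q||P) in general.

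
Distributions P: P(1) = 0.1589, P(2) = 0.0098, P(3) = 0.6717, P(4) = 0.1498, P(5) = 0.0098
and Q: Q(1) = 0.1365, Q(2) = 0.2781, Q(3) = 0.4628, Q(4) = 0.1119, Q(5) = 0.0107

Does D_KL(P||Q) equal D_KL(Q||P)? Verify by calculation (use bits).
D_KL(P||Q) = 0.4103 bits, D_KL(Q||P) = 1.0179 bits. No — D_KL(P||Q) ≠ D_KL(Q||P) for this pair.

D_KL(P||Q) = Σ P(x) log₂(P(x)/Q(x))

Computing term by term:
  P(1)·log₂(P(1)/Q(1)) = 0.1589·log₂(0.1589/0.1365) = 0.03483
  P(2)·log₂(P(2)/Q(2)) = 0.0098·log₂(0.0098/0.2781) = -0.04730
  P(3)·log₂(P(3)/Q(3)) = 0.6717·log₂(0.6717/0.4628) = 0.36099
  P(4)·log₂(P(4)/Q(4)) = 0.1498·log₂(0.1498/0.1119) = 0.06304
  P(5)·log₂(P(5)/Q(5)) = 0.0098·log₂(0.0098/0.0107) = -0.00124

D_KL(P||Q) = 0.03483 - 0.04730 + 0.36099 + 0.06304 - 0.00124 = 0.41032 ≈ 0.4103 bits

D_KL(Q||P) = Σ Q(x) log₂(Q(x)/P(x))

Computing term by term:
  Q(1)·log₂(Q(1)/P(1)) = 0.1365·log₂(0.1365/0.1589) = -0.02992
  Q(2)·log₂(Q(2)/P(2)) = 0.2781·log₂(0.2781/0.0098) = 1.34230
  Q(3)·log₂(Q(3)/P(3)) = 0.4628·log₂(0.4628/0.6717) = -0.24872
  Q(4)·log₂(Q(4)/P(4)) = 0.1119·log₂(0.1119/0.1498) = -0.04709
  Q(5)·log₂(Q(5)/P(5)) = 0.0107·log₂(0.0107/0.0098) = 0.00136

D_KL(Q||P) = -0.02992 + 1.34230 - 0.24872 - 0.04709 + 0.00136 = 1.01793 ≈ 1.0179 bits

These are NOT equal (difference: 0.6076 bits). KL divergence is asymmetric: D_KL(P||Q) ≠ D_KL(Q||P) in general.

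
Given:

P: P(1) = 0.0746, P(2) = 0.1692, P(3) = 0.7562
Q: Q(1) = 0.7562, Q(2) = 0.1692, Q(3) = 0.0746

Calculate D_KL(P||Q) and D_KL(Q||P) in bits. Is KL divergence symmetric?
D_KL(P||Q) = 2.2776 bits, D_KL(Q||P) = 2.2776 bits. The two values coincide for this particular pair, but no — KL divergence is not symmetric in general.

D_KL(P||Q) = Σ P(x) log₂(P(x)/Q(x))

Computing term by term:
  P(1)·log₂(P(1)/Q(1)) = 0.0746·log₂(0.0746/0.7562) = -0.24928
  P(2)·log₂(P(2)/Q(2)) = 0.1692·log₂(0.1692/0.1692) = 0.00000
  P(3)·log₂(P(3)/Q(3)) = 0.7562·log₂(0.7562/0.0746) = 2.52686

D_KL(P||Q) = -0.24928 + 0.00000 + 2.52686 = 2.27758 ≈ 2.2776 bits

D_KL(Q||P) = Σ Q(x) log₂(Q(x)/P(x))

Computing term by term:
  Q(1)·log₂(Q(1)/P(1)) = 0.7562·log₂(0.7562/0.0746) = 2.52686
  Q(2)·log₂(Q(2)/P(2)) = 0.1692·log₂(0.1692/0.1692) = 0.00000
  Q(3)·log₂(Q(3)/P(3)) = 0.0746·log₂(0.0746/0.7562) = -0.24928

D_KL(Q||P) = 2.52686 + 0.00000 - 0.24928 = 2.27758 ≈ 2.2776 bits

These ARE equal here. Q is P with outcomes relabeled (Q(1) = P(3), Q(3) = P(1)) by a relabeling that is its own inverse, so the two sums contain exactly the same terms in a different order. This is a special case — KL divergence is not symmetric in general: D_KL(P||Q) ≠ D_KL(Q||P) for most P, Q.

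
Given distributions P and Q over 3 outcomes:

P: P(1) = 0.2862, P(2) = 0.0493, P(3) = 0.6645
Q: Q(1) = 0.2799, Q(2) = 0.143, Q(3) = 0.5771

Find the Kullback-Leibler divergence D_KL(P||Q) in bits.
0.0686 bits

D_KL(P||Q) = Σ P(x) log₂(P(x)/Q(x))

Computing term by term:
  P(1)·log₂(P(1)/Q(1)) = 0.2862·log₂(0.2862/0.2799) = 0.00919
  P(2)·log₂(P(2)/Q(2)) = 0.0493·log₂(0.0493/0.143) = -0.07574
  P(3)·log₂(P(3)/Q(3)) = 0.6645·log₂(0.6645/0.5771) = 0.13519

D_KL(P||Q) = 0.00919 - 0.07574 + 0.13519 = 0.06864 ≈ 0.0686 bits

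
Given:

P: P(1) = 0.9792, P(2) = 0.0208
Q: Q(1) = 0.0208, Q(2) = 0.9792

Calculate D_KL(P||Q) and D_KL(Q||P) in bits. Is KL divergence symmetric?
D_KL(P||Q) = 5.3258 bits, D_KL(Q||P) = 5.3258 bits. The two values coincide for this particular pair, but no — KL divergence is not symmetric in general.

D_KL(P||Q) = Σ P(x) log₂(P(x)/Q(x))

Computing term by term:
  P(1)·log₂(P(1)/Q(1)) = 0.9792·log₂(0.9792/0.0208) = 5.44136
  P(2)·log₂(P(2)/Q(2)) = 0.0208·log₂(0.0208/0.9792) = -0.11558

D_KL(P||Q) = 5.44136 - 0.11558 = 5.32578 ≈ 5.3258 bits

D_KL(Q||P) = Σ Q(x) log₂(Q(x)/P(x))

Computing term by term:
  Q(1)·log₂(Q(1)/P(1)) = 0.0208·log₂(0.0208/0.9792) = -0.11558
  Q(2)·log₂(Q(2)/P(2)) = 0.9792·log₂(0.9792/0.0208) = 5.44136

D_KL(Q||P) = -0.11558 + 5.44136 = 5.32578 ≈ 5.3258 bits

These ARE equal here. Q is P with outcomes relabeled (Q(1) = P(2), Q(2) = P(1)) by a relabeling that is its own inverse, so the two sums contain exactly the same terms in a different order. This is a special case — KL divergence is not symmetric in general: D_KL(P||Q) ≠ D_KL(Q||P) for most P, Q.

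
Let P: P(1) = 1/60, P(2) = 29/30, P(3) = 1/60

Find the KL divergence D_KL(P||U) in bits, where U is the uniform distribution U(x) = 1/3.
1.3408 bits

U(i) = 1/3 for all i

D_KL(P||U) = Σ P(x) log₂(P(x) / (1/3))
           = Σ P(x) log₂(P(x)) + log₂(3)
           = log₂(3) - H(P)

H(P) = -Σ P(x) log₂(P(x)):
  -P(1)·log₂(P(1)) = -(1/60)·log₂(1/60) = 0.09845
  -P(2)·log₂(P(2)) = -(29/30)·log₂(29/30) = 0.04728
  -P(3)·log₂(P(3)) = -(1/60)·log₂(1/60) = 0.09845
H(P) = 0.09845 + 0.04728 + 0.09845 = 0.24418 bits

log₂(3) = 1.58496 bits

D_KL(P||U) = 1.58496 - 0.24418 = 1.34078 ≈ 1.3408 bits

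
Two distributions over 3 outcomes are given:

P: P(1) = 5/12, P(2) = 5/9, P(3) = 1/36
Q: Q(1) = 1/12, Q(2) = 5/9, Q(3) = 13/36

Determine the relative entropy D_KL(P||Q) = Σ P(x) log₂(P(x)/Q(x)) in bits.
0.8647 bits

D_KL(P||Q) = Σ P(x) log₂(P(x)/Q(x))

Computing term by term:
  P(1)·log₂(P(1)/Q(1)) = (5/12)·log₂((5/12)/(1/12)) = 0.96747
  P(2)·log₂(P(2)/Q(2)) = (5/9)·log₂((5/9)/(5/9)) = 0.00000
  P(3)·log₂(P(3)/Q(3)) = (1/36)·log₂((1/36)/(13/36)) = -0.10279

D_KL(P||Q) = 0.96747 + 0.00000 - 0.10279 = 0.86468 ≈ 0.8647 bits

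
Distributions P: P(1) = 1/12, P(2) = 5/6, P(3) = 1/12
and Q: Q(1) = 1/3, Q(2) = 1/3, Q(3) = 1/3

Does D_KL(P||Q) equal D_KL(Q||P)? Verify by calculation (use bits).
D_KL(P||Q) = 0.7683 bits, D_KL(Q||P) = 0.8927 bits. No — D_KL(P||Q) ≠ D_KL(Q||P) for this pair.

D_KL(P||Q) = Σ P(x) log₂(P(x)/Q(x))

Computing term by term:
  P(1)·log₂(P(1)/Q(1)) = (1/12)·log₂((1/12)/(1/3)) = -0.16667
  P(2)·log₂(P(2)/Q(2)) = (5/6)·log₂((5/6)/(1/3)) = 1.10161
  P(3)·log₂(P(3)/Q(3)) = (1/12)·log₂((1/12)/(1/3)) = -0.16667

D_KL(P||Q) = -0.16667 + 1.10161 - 0.16667 = 0.76827 ≈ 0.7683 bits

D_KL(Q||P) = Σ Q(x) log₂(Q(x)/P(x))

Computing term by term:
  Q(1)·log₂(Q(1)/P(1)) = (1/3)·log₂((1/3)/(1/12)) = 0.66667
  Q(2)·log₂(Q(2)/P(2)) = (1/3)·log₂((1/3)/(5/6)) = -0.44064
  Q(3)·log₂(Q(3)/P(3)) = (1/3)·log₂((1/3)/(1/12)) = 0.66667

D_KL(Q||P) = 0.66667 - 0.44064 + 0.66667 = 0.89270 ≈ 0.8927 bits

These are NOT equal (difference: 0.1244 bits). KL divergence is asymmetric: D_KL(P||Q) ≠ D_KL(Q||P) in general.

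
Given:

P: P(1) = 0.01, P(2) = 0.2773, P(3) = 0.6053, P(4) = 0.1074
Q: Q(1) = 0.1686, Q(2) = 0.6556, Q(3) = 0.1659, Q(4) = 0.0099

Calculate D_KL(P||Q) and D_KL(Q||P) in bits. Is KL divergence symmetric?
D_KL(P||Q) = 1.1147 bits, D_KL(Q||P) = 1.1571 bits. No, KL divergence is not symmetric.

D_KL(P||Q) = Σ P(x) log₂(P(x)/Q(x))

Computing term by term:
  P(1)·log₂(P(1)/Q(1)) = 0.01·log₂(0.01/0.1686) = -0.04076
  P(2)·log₂(P(2)/Q(2)) = 0.2773·log₂(0.2773/0.6556) = -0.34423
  P(3)·log₂(P(3)/Q(3)) = 0.6053·log₂(0.6053/0.1659) = 1.13030
  P(4)·log₂(P(4)/Q(4)) = 0.1074·log₂(0.1074/0.0099) = 0.36939

D_KL(P||Q) = -0.04076 - 0.34423 + 1.13030 + 0.36939 = 1.11470 ≈ 1.1147 bits

D_KL(Q||P) = Σ Q(x) log₂(Q(x)/P(x))

Computing term by term:
  Q(1)·log₂(Q(1)/P(1)) = 0.1686·log₂(0.1686/0.01) = 0.68713
  Q(2)·log₂(Q(2)/P(2)) = 0.6556·log₂(0.6556/0.2773) = 0.81384
  Q(3)·log₂(Q(3)/P(3)) = 0.1659·log₂(0.1659/0.6053) = -0.30979
  Q(4)·log₂(Q(4)/P(4)) = 0.0099·log₂(0.0099/0.1074) = -0.03405

D_KL(Q||P) = 0.68713 + 0.81384 - 0.30979 - 0.03405 = 1.15713 ≈ 1.1571 bits

These are NOT equal (difference: 0.0424 bits). KL divergence is asymmetric: D_KL(P||Q) ≠ D_KL(Q||P) in general.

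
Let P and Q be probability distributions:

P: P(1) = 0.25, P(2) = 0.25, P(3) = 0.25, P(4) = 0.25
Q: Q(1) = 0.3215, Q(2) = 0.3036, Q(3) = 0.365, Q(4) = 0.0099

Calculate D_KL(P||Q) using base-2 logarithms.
0.8673 bits

D_KL(P||Q) = Σ P(x) log₂(P(x)/Q(x))

Computing term by term:
  P(1)·log₂(P(1)/Q(1)) = 0.25·log₂(0.25/0.3215) = -0.09072
  P(2)·log₂(P(2)/Q(2)) = 0.25·log₂(0.25/0.3036) = -0.07006
  P(3)·log₂(P(3)/Q(3)) = 0.25·log₂(0.25/0.365) = -0.13649
  P(4)·log₂(P(4)/Q(4)) = 0.25·log₂(0.25/0.0099) = 1.16459

D_KL(P||Q) = -0.09072 - 0.07006 - 0.13649 + 1.16459 = 0.86732 ≈ 0.8673 bits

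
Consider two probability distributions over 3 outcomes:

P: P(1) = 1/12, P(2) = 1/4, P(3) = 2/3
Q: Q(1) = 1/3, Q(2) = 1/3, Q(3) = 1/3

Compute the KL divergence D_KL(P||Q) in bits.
0.3962 bits

D_KL(P||Q) = Σ P(x) log₂(P(x)/Q(x))

Computing term by term:
  P(1)·log₂(P(1)/Q(1)) = (1/12)·log₂((1/12)/(1/3)) = -0.16667
  P(2)·log₂(P(2)/Q(2)) = (1/4)·log₂((1/4)/(1/3)) = -0.10376
  P(3)·log₂(P(3)/Q(3)) = (2/3)·log₂((2/3)/(1/3)) = 0.66667

D_KL(P||Q) = -0.16667 - 0.10376 + 0.66667 = 0.39624 ≈ 0.3962 bits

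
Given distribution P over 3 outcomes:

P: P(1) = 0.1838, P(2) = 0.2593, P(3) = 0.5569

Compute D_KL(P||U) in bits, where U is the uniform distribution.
0.1605 bits

U(i) = 1/3 for all i

D_KL(P||U) = Σ P(x) log₂(P(x) / (1/3))
           = Σ P(x) log₂(P(x)) + log₂(3)
           = log₂(3) - H(P)

H(P) = -Σ P(x) log₂(P(x)):
  -P(1)·log₂(P(1)) = -(0.1838)·log₂(0.1838) = 0.44917
  -P(2)·log₂(P(2)) = -(0.2593)·log₂(0.2593) = 0.50494
  -P(3)·log₂(P(3)) = -(0.5569)·log₂(0.5569) = 0.47031
H(P) = 0.44917 + 0.50494 + 0.47031 = 1.42442 bits

log₂(3) = 1.58496 bits

D_KL(P||U) = 1.58496 - 1.42442 = 0.16054 ≈ 0.1605 bits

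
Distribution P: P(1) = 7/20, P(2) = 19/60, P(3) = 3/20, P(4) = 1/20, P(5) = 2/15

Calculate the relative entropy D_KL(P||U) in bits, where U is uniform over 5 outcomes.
0.2523 bits

U(i) = 1/5 for all i

D_KL(P||U) = Σ P(x) log₂(P(x) / (1/5))
           = Σ P(x) log₂(P(x)) + log₂(5)
           = log₂(5) - H(P)

H(P) = -Σ P(x) log₂(P(x)):
  -P(1)·log₂(P(1)) = -(7/20)·log₂(7/20) = 0.53010
  -P(2)·log₂(P(2)) = -(19/60)·log₂(19/60) = 0.52534
  -P(3)·log₂(P(3)) = -(3/20)·log₂(3/20) = 0.41054
  -P(4)·log₂(P(4)) = -(1/20)·log₂(1/20) = 0.21610
  -P(5)·log₂(P(5)) = -(2/15)·log₂(2/15) = 0.38759
H(P) = 0.53010 + 0.52534 + 0.41054 + 0.21610 + 0.38759 = 2.06967 bits

log₂(5) = 2.32193 bits

D_KL(P||U) = 2.32193 - 2.06967 = 0.25226 ≈ 0.2523 bits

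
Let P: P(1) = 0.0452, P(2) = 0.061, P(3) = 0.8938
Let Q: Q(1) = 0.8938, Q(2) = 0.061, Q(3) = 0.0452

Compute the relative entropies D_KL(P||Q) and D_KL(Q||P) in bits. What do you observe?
D_KL(P||Q) = 3.6537 bits, D_KL(Q||P) = 3.6537 bits. The two directions give the same value here, because Q is a self-inverse relabeling of P; in general KL divergence is asymmetric.

D_KL(P||Q) = Σ P(x) log₂(P(x)/Q(x))

Computing term by term:
  P(1)·log₂(P(1)/Q(1)) = 0.0452·log₂(0.0452/0.8938) = -0.19461
  P(2)·log₂(P(2)/Q(2)) = 0.061·log₂(0.061/0.061) = 0.00000
  P(3)·log₂(P(3)/Q(3)) = 0.8938·log₂(0.8938/0.0452) = 3.84831

D_KL(P||Q) = -0.19461 + 0.00000 + 3.84831 = 3.65370 ≈ 3.6537 bits

D_KL(Q||P) = Σ Q(x) log₂(Q(x)/P(x))

Computing term by term:
  Q(1)·log₂(Q(1)/P(1)) = 0.8938·log₂(0.8938/0.0452) = 3.84831
  Q(2)·log₂(Q(2)/P(2)) = 0.061·log₂(0.061/0.061) = 0.00000
  Q(3)·log₂(Q(3)/P(3)) = 0.0452·log₂(0.0452/0.8938) = -0.19461

D_KL(Q||P) = 3.84831 + 0.00000 - 0.19461 = 3.65370 ≈ 3.6537 bits

These ARE equal here. Q is P with outcomes relabeled (Q(1) = P(3), Q(3) = P(1)) by a relabeling that is its own inverse, so the two sums contain exactly the same terms in a different order. This is a special case — KL divergence is not symmetric in general: D_KL(P||Q) ≠ D_KL(Q||P) for most P, Q.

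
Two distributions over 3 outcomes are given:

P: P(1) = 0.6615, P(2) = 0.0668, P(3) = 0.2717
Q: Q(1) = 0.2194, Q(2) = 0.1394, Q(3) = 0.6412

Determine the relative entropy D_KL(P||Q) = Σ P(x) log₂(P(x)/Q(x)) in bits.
0.6458 bits

D_KL(P||Q) = Σ P(x) log₂(P(x)/Q(x))

Computing term by term:
  P(1)·log₂(P(1)/Q(1)) = 0.6615·log₂(0.6615/0.2194) = 1.05323
  P(2)·log₂(P(2)/Q(2)) = 0.0668·log₂(0.0668/0.1394) = -0.07090
  P(3)·log₂(P(3)/Q(3)) = 0.2717·log₂(0.2717/0.6412) = -0.33657

D_KL(P||Q) = 1.05323 - 0.07090 - 0.33657 = 0.64576 ≈ 0.6458 bits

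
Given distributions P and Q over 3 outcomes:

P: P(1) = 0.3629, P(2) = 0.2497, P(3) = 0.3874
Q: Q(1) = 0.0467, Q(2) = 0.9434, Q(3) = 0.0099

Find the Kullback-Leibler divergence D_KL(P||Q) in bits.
2.6441 bits

D_KL(P||Q) = Σ P(x) log₂(P(x)/Q(x))

Computing term by term:
  P(1)·log₂(P(1)/Q(1)) = 0.3629·log₂(0.3629/0.0467) = 1.07349
  P(2)·log₂(P(2)/Q(2)) = 0.2497·log₂(0.2497/0.9434) = -0.47884
  P(3)·log₂(P(3)/Q(3)) = 0.3874·log₂(0.3874/0.0099) = 2.04944

D_KL(P||Q) = 1.07349 - 0.47884 + 2.04944 = 2.64409 ≈ 2.6441 bits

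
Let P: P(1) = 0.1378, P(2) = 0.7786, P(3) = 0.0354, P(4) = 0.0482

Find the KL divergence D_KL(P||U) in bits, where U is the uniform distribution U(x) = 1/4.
0.9434 bits

U(i) = 1/4 for all i

D_KL(P||U) = Σ P(x) log₂(P(x) / (1/4))
           = Σ P(x) log₂(P(x)) + log₂(4)
           = log₂(4) - H(P)

H(P) = -Σ P(x) log₂(P(x)):
  -P(1)·log₂(P(1)) = -(0.1378)·log₂(0.1378) = 0.39402
  -P(2)·log₂(P(2)) = -(0.7786)·log₂(0.7786) = 0.28111
  -P(3)·log₂(P(3)) = -(0.0354)·log₂(0.0354) = 0.17063
  -P(4)·log₂(P(4)) = -(0.0482)·log₂(0.0482) = 0.21087
H(P) = 0.39402 + 0.28111 + 0.17063 + 0.21087 = 1.05663 bits

log₂(4) = 2.00000 bits

D_KL(P||U) = 2.00000 - 1.05663 = 0.94337 ≈ 0.9434 bits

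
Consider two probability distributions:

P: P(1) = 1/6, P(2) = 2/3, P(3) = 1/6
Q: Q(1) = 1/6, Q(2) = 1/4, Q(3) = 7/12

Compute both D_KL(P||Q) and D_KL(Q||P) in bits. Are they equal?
D_KL(P||Q) = 0.6421 bits, D_KL(Q||P) = 0.7005 bits. No, they are not equal.

D_KL(P||Q) = Σ P(x) log₂(P(x)/Q(x))

Computing term by term:
  P(1)·log₂(P(1)/Q(1)) = (1/6)·log₂((1/6)/(1/6)) = 0.00000
  P(2)·log₂(P(2)/Q(2)) = (2/3)·log₂((2/3)/(1/4)) = 0.94336
  P(3)·log₂(P(3)/Q(3)) = (1/6)·log₂((1/6)/(7/12)) = -0.30123

D_KL(P||Q) = 0.00000 + 0.94336 - 0.30123 = 0.64213 ≈ 0.6421 bits

D_KL(Q||P) = Σ Q(x) log₂(Q(x)/P(x))

Computing term by term:
  Q(1)·log₂(Q(1)/P(1)) = (1/6)·log₂((1/6)/(1/6)) = 0.00000
  Q(2)·log₂(Q(2)/P(2)) = (1/4)·log₂((1/4)/(2/3)) = -0.35376
  Q(3)·log₂(Q(3)/P(3)) = (7/12)·log₂((7/12)/(1/6)) = 1.05429

D_KL(Q||P) = 0.00000 - 0.35376 + 1.05429 = 0.70053 ≈ 0.7005 bits

These are NOT equal (difference: 0.0584 bits). KL divergence is asymmetric: D_KL(P||Q) ≠ D_KL(Q||P) in general.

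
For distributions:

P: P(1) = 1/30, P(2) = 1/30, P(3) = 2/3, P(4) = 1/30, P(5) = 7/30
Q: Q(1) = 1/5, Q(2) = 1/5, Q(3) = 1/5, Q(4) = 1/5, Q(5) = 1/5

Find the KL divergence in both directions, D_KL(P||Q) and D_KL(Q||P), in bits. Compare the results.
D_KL(P||Q) = 0.9514 bits, D_KL(Q||P) = 1.1591 bits. D_KL(Q||P) is larger than D_KL(P||Q) by 0.2077 bits; the two directions differ.

D_KL(P||Q) = Σ P(x) log₂(P(x)/Q(x))

Computing term by term:
  P(1)·log₂(P(1)/Q(1)) = (1/30)·log₂((1/30)/(1/5)) = -0.08617
  P(2)·log₂(P(2)/Q(2)) = (1/30)·log₂((1/30)/(1/5)) = -0.08617
  P(3)·log₂(P(3)/Q(3)) = (2/3)·log₂((2/3)/(1/5)) = 1.15798
  P(4)·log₂(P(4)/Q(4)) = (1/30)·log₂((1/30)/(1/5)) = -0.08617
  P(5)·log₂(P(5)/Q(5)) = (7/30)·log₂((7/30)/(1/5)) = 0.05189

D_KL(P||Q) = -0.08617 - 0.08617 + 1.15798 - 0.08617 + 0.05189 = 0.95136 ≈ 0.9514 bits

D_KL(Q||P) = Σ Q(x) log₂(Q(x)/P(x))

Computing term by term:
  Q(1)·log₂(Q(1)/P(1)) = (1/5)·log₂((1/5)/(1/30)) = 0.51699
  Q(2)·log₂(Q(2)/P(2)) = (1/5)·log₂((1/5)/(1/30)) = 0.51699
  Q(3)·log₂(Q(3)/P(3)) = (1/5)·log₂((1/5)/(2/3)) = -0.34739
  Q(4)·log₂(Q(4)/P(4)) = (1/5)·log₂((1/5)/(1/30)) = 0.51699
  Q(5)·log₂(Q(5)/P(5)) = (1/5)·log₂((1/5)/(7/30)) = -0.04448

D_KL(Q||P) = 0.51699 + 0.51699 - 0.34739 + 0.51699 - 0.04448 = 1.15910 ≈ 1.1591 bits

These are NOT equal (difference: 0.2077 bits). KL divergence is asymmetric: D_KL(P||Q) ≠ D_KL(Q||P) in general.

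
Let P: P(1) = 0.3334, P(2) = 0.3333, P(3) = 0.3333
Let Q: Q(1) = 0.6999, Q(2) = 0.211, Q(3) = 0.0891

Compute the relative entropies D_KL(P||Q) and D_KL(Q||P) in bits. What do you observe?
D_KL(P||Q) = 0.4975 bits, D_KL(Q||P) = 0.4401 bits. The two directions give different values (D_KL(P||Q) exceeds D_KL(Q||P) by 0.0574 bits): KL divergence is asymmetric.

D_KL(P||Q) = Σ P(x) log₂(P(x)/Q(x))

Computing term by term:
  P(1)·log₂(P(1)/Q(1)) = 0.3334·log₂(0.3334/0.6999) = -0.35670
  P(2)·log₂(P(2)/Q(2)) = 0.3333·log₂(0.3333/0.211) = 0.21984
  P(3)·log₂(P(3)/Q(3)) = 0.3333·log₂(0.3333/0.0891) = 0.63438

D_KL(P||Q) = -0.35670 + 0.21984 + 0.63438 = 0.49752 ≈ 0.4975 bits

D_KL(Q||P) = Σ Q(x) log₂(Q(x)/P(x))

Computing term by term:
  Q(1)·log₂(Q(1)/P(1)) = 0.6999·log₂(0.6999/0.3334) = 0.74882
  Q(2)·log₂(Q(2)/P(2)) = 0.211·log₂(0.211/0.3333) = -0.13917
  Q(3)·log₂(Q(3)/P(3)) = 0.0891·log₂(0.0891/0.3333) = -0.16959

D_KL(Q||P) = 0.74882 - 0.13917 - 0.16959 = 0.44006 ≈ 0.4401 bits

These are NOT equal (difference: 0.0574 bits). KL divergence is asymmetric: D_KL(P||Q) ≠ D_KL(Q||P) in general.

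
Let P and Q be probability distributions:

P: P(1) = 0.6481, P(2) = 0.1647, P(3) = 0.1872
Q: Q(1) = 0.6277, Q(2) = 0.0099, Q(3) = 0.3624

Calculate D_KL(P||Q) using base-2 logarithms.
0.5196 bits

D_KL(P||Q) = Σ P(x) log₂(P(x)/Q(x))

Computing term by term:
  P(1)·log₂(P(1)/Q(1)) = 0.6481·log₂(0.6481/0.6277) = 0.02990
  P(2)·log₂(P(2)/Q(2)) = 0.1647·log₂(0.1647/0.0099) = 0.66807
  P(3)·log₂(P(3)/Q(3)) = 0.1872·log₂(0.1872/0.3624) = -0.17840

D_KL(P||Q) = 0.02990 + 0.66807 - 0.17840 = 0.51957 ≈ 0.5196 bits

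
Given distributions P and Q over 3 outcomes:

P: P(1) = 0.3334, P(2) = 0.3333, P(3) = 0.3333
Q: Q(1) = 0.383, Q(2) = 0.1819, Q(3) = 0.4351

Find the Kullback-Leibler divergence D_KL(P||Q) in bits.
0.0963 bits

D_KL(P||Q) = Σ P(x) log₂(P(x)/Q(x))

Computing term by term:
  P(1)·log₂(P(1)/Q(1)) = 0.3334·log₂(0.3334/0.383) = -0.06671
  P(2)·log₂(P(2)/Q(2)) = 0.3333·log₂(0.3333/0.1819) = 0.29120
  P(3)·log₂(P(3)/Q(3)) = 0.3333·log₂(0.3333/0.4351) = -0.12816

D_KL(P||Q) = -0.06671 + 0.29120 - 0.12816 = 0.09633 ≈ 0.0963 bits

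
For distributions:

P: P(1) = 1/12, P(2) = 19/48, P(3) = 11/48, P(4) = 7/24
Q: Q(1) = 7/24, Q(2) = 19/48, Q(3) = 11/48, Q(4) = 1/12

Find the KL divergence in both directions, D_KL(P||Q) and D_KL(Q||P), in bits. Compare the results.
D_KL(P||Q) = 0.3765 bits, D_KL(Q||P) = 0.3765 bits. The two directions give exactly the same value for this pair.

D_KL(P||Q) = Σ P(x) log₂(P(x)/Q(x))

Computing term by term:
  P(1)·log₂(P(1)/Q(1)) = (1/12)·log₂((1/12)/(7/24)) = -0.15061
  P(2)·log₂(P(2)/Q(2)) = (19/48)·log₂((19/48)/(19/48)) = 0.00000
  P(3)·log₂(P(3)/Q(3)) = (11/48)·log₂((11/48)/(11/48)) = 0.00000
  P(4)·log₂(P(4)/Q(4)) = (7/24)·log₂((7/24)/(1/12)) = 0.52715

D_KL(P||Q) = -0.15061 + 0.00000 + 0.00000 + 0.52715 = 0.37654 ≈ 0.3765 bits

D_KL(Q||P) = Σ Q(x) log₂(Q(x)/P(x))

Computing term by term:
  Q(1)·log₂(Q(1)/P(1)) = (7/24)·log₂((7/24)/(1/12)) = 0.52715
  Q(2)·log₂(Q(2)/P(2)) = (19/48)·log₂((19/48)/(19/48)) = 0.00000
  Q(3)·log₂(Q(3)/P(3)) = (11/48)·log₂((11/48)/(11/48)) = 0.00000
  Q(4)·log₂(Q(4)/P(4)) = (1/12)·log₂((1/12)/(7/24)) = -0.15061

D_KL(Q||P) = 0.52715 + 0.00000 + 0.00000 - 0.15061 = 0.37654 ≈ 0.3765 bits

These ARE equal here. Q is P with outcomes relabeled (Q(1) = P(4), Q(4) = P(1)) by a relabeling that is its own inverse, so the two sums contain exactly the same terms in a different order. This is a special case — KL divergence is not symmetric in general: D_KL(P||Q) ≠ D_KL(Q||P) for most P, Q.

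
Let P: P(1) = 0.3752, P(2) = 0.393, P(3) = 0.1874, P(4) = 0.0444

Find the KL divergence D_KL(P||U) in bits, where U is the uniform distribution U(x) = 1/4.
0.2876 bits

U(i) = 1/4 for all i

D_KL(P||U) = Σ P(x) log₂(P(x) / (1/4))
           = Σ P(x) log₂(P(x)) + log₂(4)
           = log₂(4) - H(P)

H(P) = -Σ P(x) log₂(P(x)):
  -P(1)·log₂(P(1)) = -(0.3752)·log₂(0.3752) = 0.53063
  -P(2)·log₂(P(2)) = -(0.393)·log₂(0.393) = 0.52953
  -P(3)·log₂(P(3)) = -(0.1874)·log₂(0.1874) = 0.45272
  -P(4)·log₂(P(4)) = -(0.0444)·log₂(0.0444) = 0.19950
H(P) = 0.53063 + 0.52953 + 0.45272 + 0.19950 = 1.71238 bits

log₂(4) = 2.00000 bits

D_KL(P||U) = 2.00000 - 1.71238 = 0.28762 ≈ 0.2876 bits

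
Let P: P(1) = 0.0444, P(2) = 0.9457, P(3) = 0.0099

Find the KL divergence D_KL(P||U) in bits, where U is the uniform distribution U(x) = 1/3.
1.2434 bits

U(i) = 1/3 for all i

D_KL(P||U) = Σ P(x) log₂(P(x) / (1/3))
           = Σ P(x) log₂(P(x)) + log₂(3)
           = log₂(3) - H(P)

H(P) = -Σ P(x) log₂(P(x)):
  -P(1)·log₂(P(1)) = -(0.0444)·log₂(0.0444) = 0.19950
  -P(2)·log₂(P(2)) = -(0.9457)·log₂(0.9457) = 0.07617
  -P(3)·log₂(P(3)) = -(0.0099)·log₂(0.0099) = 0.06592
H(P) = 0.19950 + 0.07617 + 0.06592 = 0.34159 bits

log₂(3) = 1.58496 bits

D_KL(P||U) = 1.58496 - 0.34159 = 1.24337 ≈ 1.2434 bits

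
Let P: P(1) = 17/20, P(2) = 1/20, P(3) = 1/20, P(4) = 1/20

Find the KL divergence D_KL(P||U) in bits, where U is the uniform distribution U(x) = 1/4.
1.1524 bits

U(i) = 1/4 for all i

D_KL(P||U) = Σ P(x) log₂(P(x) / (1/4))
           = Σ P(x) log₂(P(x)) + log₂(4)
           = log₂(4) - H(P)

H(P) = -Σ P(x) log₂(P(x)):
  -P(1)·log₂(P(1)) = -(17/20)·log₂(17/20) = 0.19930
  -P(2)·log₂(P(2)) = -(1/20)·log₂(1/20) = 0.21610
  -P(3)·log₂(P(3)) = -(1/20)·log₂(1/20) = 0.21610
  -P(4)·log₂(P(4)) = -(1/20)·log₂(1/20) = 0.21610
H(P) = 0.19930 + 0.21610 + 0.21610 + 0.21610 = 0.84760 bits

log₂(4) = 2.00000 bits

D_KL(P||U) = 2.00000 - 0.84760 = 1.15240 ≈ 1.1524 bits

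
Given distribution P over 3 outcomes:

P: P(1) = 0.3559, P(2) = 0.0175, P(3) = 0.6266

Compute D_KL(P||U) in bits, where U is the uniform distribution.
0.5298 bits

U(i) = 1/3 for all i

D_KL(P||U) = Σ P(x) log₂(P(x) / (1/3))
           = Σ P(x) log₂(P(x)) + log₂(3)
           = log₂(3) - H(P)

H(P) = -Σ P(x) log₂(P(x)):
  -P(1)·log₂(P(1)) = -(0.3559)·log₂(0.3559) = 0.53045
  -P(2)·log₂(P(2)) = -(0.0175)·log₂(0.0175) = 0.10214
  -P(3)·log₂(P(3)) = -(0.6266)·log₂(0.6266) = 0.42257
H(P) = 0.53045 + 0.10214 + 0.42257 = 1.05516 bits

log₂(3) = 1.58496 bits

D_KL(P||U) = 1.58496 - 1.05516 = 0.52980 ≈ 0.5298 bits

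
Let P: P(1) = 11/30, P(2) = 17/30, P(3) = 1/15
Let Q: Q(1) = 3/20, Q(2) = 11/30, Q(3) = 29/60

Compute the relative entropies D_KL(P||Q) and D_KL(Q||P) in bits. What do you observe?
D_KL(P||Q) = 0.6382 bits, D_KL(Q||P) = 0.9577 bits. The two directions give different values (D_KL(Q||P) exceeds D_KL(P||Q) by 0.3195 bits): KL divergence is asymmetric.

D_KL(P||Q) = Σ P(x) log₂(P(x)/Q(x))

Computing term by term:
  P(1)·log₂(P(1)/Q(1)) = (11/30)·log₂((11/30)/(3/20)) = 0.47282
  P(2)·log₂(P(2)/Q(2)) = (17/30)·log₂((17/30)/(11/30)) = 0.35588
  P(3)·log₂(P(3)/Q(3)) = (1/15)·log₂((1/15)/(29/60)) = -0.19053

D_KL(P||Q) = 0.47282 + 0.35588 - 0.19053 = 0.63817 ≈ 0.6382 bits

D_KL(Q||P) = Σ Q(x) log₂(Q(x)/P(x))

Computing term by term:
  Q(1)·log₂(Q(1)/P(1)) = (3/20)·log₂((3/20)/(11/30)) = -0.19343
  Q(2)·log₂(Q(2)/P(2)) = (11/30)·log₂((11/30)/(17/30)) = -0.23028
  Q(3)·log₂(Q(3)/P(3)) = (29/60)·log₂((29/60)/(1/15)) = 1.38136

D_KL(Q||P) = -0.19343 - 0.23028 + 1.38136 = 0.95765 ≈ 0.9577 bits

These are NOT equal (difference: 0.3195 bits). KL divergence is asymmetric: D_KL(P||Q) ≠ D_KL(Q||P) in general.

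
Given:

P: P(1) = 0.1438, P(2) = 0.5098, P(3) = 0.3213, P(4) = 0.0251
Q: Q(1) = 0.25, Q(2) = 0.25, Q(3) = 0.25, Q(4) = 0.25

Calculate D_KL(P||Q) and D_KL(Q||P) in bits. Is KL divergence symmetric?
D_KL(P||Q) = 0.4424 bits, D_KL(Q||P) = 0.6810 bits. No, KL divergence is not symmetric.

D_KL(P||Q) = Σ P(x) log₂(P(x)/Q(x))

Computing term by term:
  P(1)·log₂(P(1)/Q(1)) = 0.1438·log₂(0.1438/0.25) = -0.11473
  P(2)·log₂(P(2)/Q(2)) = 0.5098·log₂(0.5098/0.25) = 0.52408
  P(3)·log₂(P(3)/Q(3)) = 0.3213·log₂(0.3213/0.25) = 0.11631
  P(4)·log₂(P(4)/Q(4)) = 0.0251·log₂(0.0251/0.25) = -0.08324

D_KL(P||Q) = -0.11473 + 0.52408 + 0.11631 - 0.08324 = 0.44242 ≈ 0.4424 bits

D_KL(Q||P) = Σ Q(x) log₂(Q(x)/P(x))

Computing term by term:
  Q(1)·log₂(Q(1)/P(1)) = 0.25·log₂(0.25/0.1438) = 0.19947
  Q(2)·log₂(Q(2)/P(2)) = 0.25·log₂(0.25/0.5098) = -0.25700
  Q(3)·log₂(Q(3)/P(3)) = 0.25·log₂(0.25/0.3213) = -0.09050
  Q(4)·log₂(Q(4)/P(4)) = 0.25·log₂(0.25/0.0251) = 0.82904

D_KL(Q||P) = 0.19947 - 0.25700 - 0.09050 + 0.82904 = 0.68101 ≈ 0.6810 bits

These are NOT equal (difference: 0.2386 bits). KL divergence is asymmetric: D_KL(P||Q) ≠ D_KL(Q||P) in general.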